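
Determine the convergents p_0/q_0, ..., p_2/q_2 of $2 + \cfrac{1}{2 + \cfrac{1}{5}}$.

2/1, 5/2, 27/11

Using the convergent recurrence p_i = a_i*p_{i-1} + p_{i-2}, q_i = a_i*q_{i-1} + q_{i-2} with p_{-2}=0, p_{-1}=1, q_{-2}=1, q_{-1}=0:
  i=0: a_0=2, p_0 = 2*1 + 0 = 2, q_0 = 2*0 + 1 = 1.
  i=1: a_1=2, p_1 = 2*2 + 1 = 5, q_1 = 2*1 + 0 = 2.
  i=2: a_2=5, p_2 = 5*5 + 2 = 27, q_2 = 5*2 + 1 = 11.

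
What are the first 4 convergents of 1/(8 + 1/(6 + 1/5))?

Using the convergent recurrence p_i = a_i*p_{i-1} + p_{i-2}, q_i = a_i*q_{i-1} + q_{i-2} with p_{-2}=0, p_{-1}=1, q_{-2}=1, q_{-1}=0:
  i=0: a_0=0, p_0 = 0*1 + 0 = 0, q_0 = 0*0 + 1 = 1.
  i=1: a_1=8, p_1 = 8*0 + 1 = 1, q_1 = 8*1 + 0 = 8.
  i=2: a_2=6, p_2 = 6*1 + 0 = 6, q_2 = 6*8 + 1 = 49.
  i=3: a_3=5, p_3 = 5*6 + 1 = 31, q_3 = 5*49 + 8 = 253.

0/1, 1/8, 6/49, 31/253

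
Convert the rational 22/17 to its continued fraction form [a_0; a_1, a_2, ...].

[1; 3, 2, 2]

Run the Euclidean algorithm on 22 and 17; the successive quotients are the partial quotients a_0, a_1, ... (each step inverts the fractional part left over by the previous one):
  22 = 1*17 + 5, so a_0 = 1.
  17 = 3*5 + 2, so a_1 = 3.
  5 = 2*2 + 1, so a_2 = 2.
  2 = 2*1 + 0, so a_3 = 2.
The remainder reaches 0 after 4 divisions, so the expansion has 4 partial quotients, read off in order.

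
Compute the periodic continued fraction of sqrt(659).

Write x_i = (sqrt(659) + m_i)/d_i with (m_0, d_0) = (0, 1). a_0 = floor(sqrt(659)) = 25, since 25^2 = 625 <= 659 < 676 = 26^2.
Iterate m_{i+1} = d_i*a_i - m_i, d_{i+1} = (659 - m_{i+1}^2)/d_i, a_{i+1} = floor((a_0 + m_{i+1})/d_{i+1}):
  m_1 = 1*25 - 0 = 25, d_1 = (659 - 25^2)/1 = 34/1 = 34, a_1 = floor((25 + 25)/34) = 1.
  m_2 = 34*1 - 25 = 9, d_2 = (659 - 9^2)/34 = 578/34 = 17, a_2 = floor((25 + 9)/17) = 2.
  m_3 = 17*2 - 9 = 25, d_3 = (659 - 25^2)/17 = 34/17 = 2, a_3 = floor((25 + 25)/2) = 25.
  m_4 = 2*25 - 25 = 25, d_4 = (659 - 25^2)/2 = 34/2 = 17, a_4 = floor((25 + 25)/17) = 2.
  m_5 = 17*2 - 25 = 9, d_5 = (659 - 9^2)/17 = 578/17 = 34, a_5 = floor((25 + 9)/34) = 1.
  m_6 = 34*1 - 9 = 25, d_6 = (659 - 25^2)/34 = 34/34 = 1, a_6 = floor((25 + 25)/1) = 50.
  m_7 = 1*50 - 25 = 25, d_7 = (659 - 25^2)/1 = 34/1 = 34: (m_7, d_7) = (m_1, d_1) = (25, 34), so from here the quotients repeat a_1, ..., a_6; the period length is 6.
Hence the expansion of sqrt(659) is a_0 = 25 followed by the repeating block 1, 2, 25, 2, 1, 50 (period 6).

[25; (1, 2, 25, 2, 1, 50)]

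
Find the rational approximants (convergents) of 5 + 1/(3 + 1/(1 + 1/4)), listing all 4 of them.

Using the convergent recurrence p_i = a_i*p_{i-1} + p_{i-2}, q_i = a_i*q_{i-1} + q_{i-2} with p_{-2}=0, p_{-1}=1, q_{-2}=1, q_{-1}=0:
  i=0: a_0=5, p_0 = 5*1 + 0 = 5, q_0 = 5*0 + 1 = 1.
  i=1: a_1=3, p_1 = 3*5 + 1 = 16, q_1 = 3*1 + 0 = 3.
  i=2: a_2=1, p_2 = 1*16 + 5 = 21, q_2 = 1*3 + 1 = 4.
  i=3: a_3=4, p_3 = 4*21 + 16 = 100, q_3 = 4*4 + 3 = 19.

5/1, 16/3, 21/4, 100/19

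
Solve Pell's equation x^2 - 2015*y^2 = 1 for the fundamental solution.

First expand sqrt(2015) as a continued fraction. With x_i = (sqrt(2015) + m_i)/d_i and (m_0, d_0) = (0, 1): a_0 = floor(sqrt(2015)) = 44, since 44^2 = 1936 <= 2015 < 2025 = 45^2.
Iterate m_{i+1} = d_i*a_i - m_i, d_{i+1} = (2015 - m_{i+1}^2)/d_i, a_{i+1} = floor((a_0 + m_{i+1})/d_{i+1}):
  m_1 = 1*44 - 0 = 44, d_1 = (2015 - 44^2)/1 = 79/1 = 79, a_1 = floor((44 + 44)/79) = 1.
  m_2 = 79*1 - 44 = 35, d_2 = (2015 - 35^2)/79 = 790/79 = 10, a_2 = floor((44 + 35)/10) = 7.
  m_3 = 10*7 - 35 = 35, d_3 = (2015 - 35^2)/10 = 790/10 = 79, a_3 = floor((44 + 35)/79) = 1.
  m_4 = 79*1 - 35 = 44, d_4 = (2015 - 44^2)/79 = 79/79 = 1, a_4 = floor((44 + 44)/1) = 88.
  m_5 = 1*88 - 44 = 44, d_5 = (2015 - 44^2)/1 = 79/1 = 79: (m_5, d_5) = (m_1, d_1) = (44, 79), so from here the quotients repeat a_1, ..., a_4; the period length is 4.
So sqrt(2015) = [44; (1, 7, 1, 88)] with period length k = 4.
k is even, so the fundamental solution of x^2 - 2015y^2 = 1 is (p_{k-1}, q_{k-1}) = (p_3, q_3); compute convergents through index 3.
Convergents (p_i = a_i*p_{i-1} + p_{i-2}, q_i = a_i*q_{i-1} + q_{i-2} with p_{-2}=0, p_{-1}=1, q_{-2}=1, q_{-1}=0):
  i=0: a_0=44, p_0 = 44*1 + 0 = 44, q_0 = 44*0 + 1 = 1.
  i=1: a_1=1, p_1 = 1*44 + 1 = 45, q_1 = 1*1 + 0 = 1.
  i=2: a_2=7, p_2 = 7*45 + 44 = 359, q_2 = 7*1 + 1 = 8.
  i=3: a_3=1, p_3 = 1*359 + 45 = 404, q_3 = 1*8 + 1 = 9.
Check: 404^2 - 2015*9^2 = 163216 - 163215 = 1, so (x, y) = (404, 9) solves the equation, and by the theorem it is the least positive solution.

(x, y) = (404, 9)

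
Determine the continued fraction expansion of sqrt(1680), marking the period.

Write x_i = (sqrt(1680) + m_i)/d_i with (m_0, d_0) = (0, 1). a_0 = floor(sqrt(1680)) = 40, since 40^2 = 1600 <= 1680 < 1681 = 41^2.
Iterate m_{i+1} = d_i*a_i - m_i, d_{i+1} = (1680 - m_{i+1}^2)/d_i, a_{i+1} = floor((a_0 + m_{i+1})/d_{i+1}):
  m_1 = 1*40 - 0 = 40, d_1 = (1680 - 40^2)/1 = 80/1 = 80, a_1 = floor((40 + 40)/80) = 1.
  m_2 = 80*1 - 40 = 40, d_2 = (1680 - 40^2)/80 = 80/80 = 1, a_2 = floor((40 + 40)/1) = 80.
  m_3 = 1*80 - 40 = 40, d_3 = (1680 - 40^2)/1 = 80/1 = 80: (m_3, d_3) = (m_1, d_1) = (40, 80), so from here the quotients repeat a_1, a_2; the period length is 2.
Hence the expansion of sqrt(1680) is a_0 = 40 followed by the repeating block 1, 80 (period 2).

[40; (1, 80)]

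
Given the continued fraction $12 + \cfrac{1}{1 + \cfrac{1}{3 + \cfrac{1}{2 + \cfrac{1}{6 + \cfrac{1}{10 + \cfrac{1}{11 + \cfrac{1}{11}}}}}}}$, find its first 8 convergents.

12/1, 13/1, 51/4, 115/9, 741/58, 7525/589, 83516/6537, 926201/72496

Using the convergent recurrence p_i = a_i*p_{i-1} + p_{i-2}, q_i = a_i*q_{i-1} + q_{i-2} with p_{-2}=0, p_{-1}=1, q_{-2}=1, q_{-1}=0:
  i=0: a_0=12, p_0 = 12*1 + 0 = 12, q_0 = 12*0 + 1 = 1.
  i=1: a_1=1, p_1 = 1*12 + 1 = 13, q_1 = 1*1 + 0 = 1.
  i=2: a_2=3, p_2 = 3*13 + 12 = 51, q_2 = 3*1 + 1 = 4.
  i=3: a_3=2, p_3 = 2*51 + 13 = 115, q_3 = 2*4 + 1 = 9.
  i=4: a_4=6, p_4 = 6*115 + 51 = 741, q_4 = 6*9 + 4 = 58.
  i=5: a_5=10, p_5 = 10*741 + 115 = 7525, q_5 = 10*58 + 9 = 589.
  i=6: a_6=11, p_6 = 11*7525 + 741 = 83516, q_6 = 11*589 + 58 = 6537.
  i=7: a_7=11, p_7 = 11*83516 + 7525 = 926201, q_7 = 11*6537 + 589 = 72496.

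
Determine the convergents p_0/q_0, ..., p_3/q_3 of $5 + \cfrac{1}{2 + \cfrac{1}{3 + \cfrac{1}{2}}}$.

Using the convergent recurrence p_i = a_i*p_{i-1} + p_{i-2}, q_i = a_i*q_{i-1} + q_{i-2} with p_{-2}=0, p_{-1}=1, q_{-2}=1, q_{-1}=0:
  i=0: a_0=5, p_0 = 5*1 + 0 = 5, q_0 = 5*0 + 1 = 1.
  i=1: a_1=2, p_1 = 2*5 + 1 = 11, q_1 = 2*1 + 0 = 2.
  i=2: a_2=3, p_2 = 3*11 + 5 = 38, q_2 = 3*2 + 1 = 7.
  i=3: a_3=2, p_3 = 2*38 + 11 = 87, q_3 = 2*7 + 2 = 16.

5/1, 11/2, 38/7, 87/16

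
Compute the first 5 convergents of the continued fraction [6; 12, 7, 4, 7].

Using the convergent recurrence p_i = a_i*p_{i-1} + p_{i-2}, q_i = a_i*q_{i-1} + q_{i-2} with p_{-2}=0, p_{-1}=1, q_{-2}=1, q_{-1}=0:
  i=0: a_0=6, p_0 = 6*1 + 0 = 6, q_0 = 6*0 + 1 = 1.
  i=1: a_1=12, p_1 = 12*6 + 1 = 73, q_1 = 12*1 + 0 = 12.
  i=2: a_2=7, p_2 = 7*73 + 6 = 517, q_2 = 7*12 + 1 = 85.
  i=3: a_3=4, p_3 = 4*517 + 73 = 2141, q_3 = 4*85 + 12 = 352.
  i=4: a_4=7, p_4 = 7*2141 + 517 = 15504, q_4 = 7*352 + 85 = 2549.

6/1, 73/12, 517/85, 2141/352, 15504/2549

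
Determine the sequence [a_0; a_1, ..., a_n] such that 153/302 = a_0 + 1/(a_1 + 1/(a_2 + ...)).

Run the Euclidean algorithm on 153 and 302; the successive quotients are the partial quotients a_0, a_1, ... (each step inverts the fractional part left over by the previous one):
  153 = 0*302 + 153, so a_0 = 0.
  302 = 1*153 + 149, so a_1 = 1.
  153 = 1*149 + 4, so a_2 = 1.
  149 = 37*4 + 1, so a_3 = 37.
  4 = 4*1 + 0, so a_4 = 4.
The remainder reaches 0 after 5 divisions, so the expansion has 5 partial quotients, read off in order.

[0; 1, 1, 37, 4]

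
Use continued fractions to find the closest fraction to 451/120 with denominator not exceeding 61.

109/29

Expand x = 451/120 as a continued fraction with the Euclidean algorithm:
  451 = 3*120 + 91, so a_0 = 3.
  120 = 1*91 + 29, so a_1 = 1.
  91 = 3*29 + 4, so a_2 = 3.
  29 = 7*4 + 1, so a_3 = 7.
  4 = 4*1 + 0, so a_4 = 4.
so x = [3; 1, 3, 7, 4].
Convergents (p_i = a_i*p_{i-1} + p_{i-2}, q_i = a_i*q_{i-1} + q_{i-2} with p_{-2}=0, p_{-1}=1, q_{-2}=1, q_{-1}=0), until the denominator exceeds 61:
  i=0: a_0=3, p_0 = 3*1 + 0 = 3, q_0 = 3*0 + 1 = 1.
  i=1: a_1=1, p_1 = 1*3 + 1 = 4, q_1 = 1*1 + 0 = 1.
  i=2: a_2=3, p_2 = 3*4 + 3 = 15, q_2 = 3*1 + 1 = 4.
  i=3: a_3=7, p_3 = 7*15 + 4 = 109, q_3 = 7*4 + 1 = 29.
  i=4: a_4=4, p_4 = 4*109 + 15 = 451, q_4 = 4*29 + 4 = 120.
q_4 = 120 > 61, so the last convergent with denominator <= 61 is p_3/q_3 = 109/29.
The closest fraction with denominator <= 61 is either p_3/q_3 or the intermediate fraction (k*p_3 + p_2)/(k*q_3 + q_2) with the largest k >= 1 whose denominator stays <= 61; these approach x as k grows, and every other convergent or intermediate fraction in range is farther away.
Largest k: floor((61 - q_2)/q_3) = floor((61 - 4)/29) = 1.
That gives (1*109 + 15)/(1*29 + 4) = 124/33.
Compare the errors: |x - 109/29| = |451*29 - 109*120|/(120*29) = 1/3480, and |x - 124/33| = |451*33 - 124*120|/(120*33) = 3/3960.
Cross-multiplying, 1*3960 = 3960 < 10440 = 3*3480, so 1/3480 is smaller: the convergent 109/29 is closer to x than 124/33.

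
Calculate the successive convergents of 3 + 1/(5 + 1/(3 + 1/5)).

3/1, 16/5, 51/16, 271/85

Using the convergent recurrence p_i = a_i*p_{i-1} + p_{i-2}, q_i = a_i*q_{i-1} + q_{i-2} with p_{-2}=0, p_{-1}=1, q_{-2}=1, q_{-1}=0:
  i=0: a_0=3, p_0 = 3*1 + 0 = 3, q_0 = 3*0 + 1 = 1.
  i=1: a_1=5, p_1 = 5*3 + 1 = 16, q_1 = 5*1 + 0 = 5.
  i=2: a_2=3, p_2 = 3*16 + 3 = 51, q_2 = 3*5 + 1 = 16.
  i=3: a_3=5, p_3 = 5*51 + 16 = 271, q_3 = 5*16 + 5 = 85.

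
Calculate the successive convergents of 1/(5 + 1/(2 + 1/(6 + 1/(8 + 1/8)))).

0/1, 1/5, 2/11, 13/71, 106/579, 861/4703

Using the convergent recurrence p_i = a_i*p_{i-1} + p_{i-2}, q_i = a_i*q_{i-1} + q_{i-2} with p_{-2}=0, p_{-1}=1, q_{-2}=1, q_{-1}=0:
  i=0: a_0=0, p_0 = 0*1 + 0 = 0, q_0 = 0*0 + 1 = 1.
  i=1: a_1=5, p_1 = 5*0 + 1 = 1, q_1 = 5*1 + 0 = 5.
  i=2: a_2=2, p_2 = 2*1 + 0 = 2, q_2 = 2*5 + 1 = 11.
  i=3: a_3=6, p_3 = 6*2 + 1 = 13, q_3 = 6*11 + 5 = 71.
  i=4: a_4=8, p_4 = 8*13 + 2 = 106, q_4 = 8*71 + 11 = 579.
  i=5: a_5=8, p_5 = 8*106 + 13 = 861, q_5 = 8*579 + 71 = 4703.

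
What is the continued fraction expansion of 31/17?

Run the Euclidean algorithm on 31 and 17; the successive quotients are the partial quotients a_0, a_1, ... (each step inverts the fractional part left over by the previous one):
  31 = 1*17 + 14, so a_0 = 1.
  17 = 1*14 + 3, so a_1 = 1.
  14 = 4*3 + 2, so a_2 = 4.
  3 = 1*2 + 1, so a_3 = 1.
  2 = 2*1 + 0, so a_4 = 2.
The remainder reaches 0 after 5 divisions, so the expansion has 5 partial quotients, read off in order.

[1; 1, 4, 1, 2]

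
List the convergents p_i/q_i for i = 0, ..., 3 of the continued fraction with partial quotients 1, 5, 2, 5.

1/1, 6/5, 13/11, 71/60

Using the convergent recurrence p_i = a_i*p_{i-1} + p_{i-2}, q_i = a_i*q_{i-1} + q_{i-2} with p_{-2}=0, p_{-1}=1, q_{-2}=1, q_{-1}=0:
  i=0: a_0=1, p_0 = 1*1 + 0 = 1, q_0 = 1*0 + 1 = 1.
  i=1: a_1=5, p_1 = 5*1 + 1 = 6, q_1 = 5*1 + 0 = 5.
  i=2: a_2=2, p_2 = 2*6 + 1 = 13, q_2 = 2*5 + 1 = 11.
  i=3: a_3=5, p_3 = 5*13 + 6 = 71, q_3 = 5*11 + 5 = 60.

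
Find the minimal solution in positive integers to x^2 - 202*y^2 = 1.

(x, y) = (19731763, 1388322)

First expand sqrt(202) as a continued fraction. With x_i = (sqrt(202) + m_i)/d_i and (m_0, d_0) = (0, 1): a_0 = floor(sqrt(202)) = 14, since 14^2 = 196 <= 202 < 225 = 15^2.
Iterate m_{i+1} = d_i*a_i - m_i, d_{i+1} = (202 - m_{i+1}^2)/d_i, a_{i+1} = floor((a_0 + m_{i+1})/d_{i+1}):
  m_1 = 1*14 - 0 = 14, d_1 = (202 - 14^2)/1 = 6/1 = 6, a_1 = floor((14 + 14)/6) = 4.
  m_2 = 6*4 - 14 = 10, d_2 = (202 - 10^2)/6 = 102/6 = 17, a_2 = floor((14 + 10)/17) = 1.
  m_3 = 17*1 - 10 = 7, d_3 = (202 - 7^2)/17 = 153/17 = 9, a_3 = floor((14 + 7)/9) = 2.
  m_4 = 9*2 - 7 = 11, d_4 = (202 - 11^2)/9 = 81/9 = 9, a_4 = floor((14 + 11)/9) = 2.
  m_5 = 9*2 - 11 = 7, d_5 = (202 - 7^2)/9 = 153/9 = 17, a_5 = floor((14 + 7)/17) = 1.
  m_6 = 17*1 - 7 = 10, d_6 = (202 - 10^2)/17 = 102/17 = 6, a_6 = floor((14 + 10)/6) = 4.
  m_7 = 6*4 - 10 = 14, d_7 = (202 - 14^2)/6 = 6/6 = 1, a_7 = floor((14 + 14)/1) = 28.
  m_8 = 1*28 - 14 = 14, d_8 = (202 - 14^2)/1 = 6/1 = 6: (m_8, d_8) = (m_1, d_1) = (14, 6), so from here the quotients repeat a_1, ..., a_7; the period length is 7.
So sqrt(202) = [14; (4, 1, 2, 2, 1, 4, 28)] with period length k = 7.
k is odd, so (p_{k-1}, q_{k-1}) only solves x^2 - 202y^2 = -1 and the fundamental solution of x^2 - 202y^2 = 1 is (p_{2k-1}, q_{2k-1}) = (p_13, q_13); compute convergents through index 13, running through the period twice.
Convergents (p_i = a_i*p_{i-1} + p_{i-2}, q_i = a_i*q_{i-1} + q_{i-2} with p_{-2}=0, p_{-1}=1, q_{-2}=1, q_{-1}=0):
  i=0: a_0=14, p_0 = 14*1 + 0 = 14, q_0 = 14*0 + 1 = 1.
  i=1: a_1=4, p_1 = 4*14 + 1 = 57, q_1 = 4*1 + 0 = 4.
  i=2: a_2=1, p_2 = 1*57 + 14 = 71, q_2 = 1*4 + 1 = 5.
  i=3: a_3=2, p_3 = 2*71 + 57 = 199, q_3 = 2*5 + 4 = 14.
  i=4: a_4=2, p_4 = 2*199 + 71 = 469, q_4 = 2*14 + 5 = 33.
  i=5: a_5=1, p_5 = 1*469 + 199 = 668, q_5 = 1*33 + 14 = 47.
  i=6: a_6=4, p_6 = 4*668 + 469 = 3141, q_6 = 4*47 + 33 = 221.
  i=7: a_7=28, p_7 = 28*3141 + 668 = 88616, q_7 = 28*221 + 47 = 6235.
  i=8: a_8=4, p_8 = 4*88616 + 3141 = 357605, q_8 = 4*6235 + 221 = 25161.
  i=9: a_9=1, p_9 = 1*357605 + 88616 = 446221, q_9 = 1*25161 + 6235 = 31396.
  i=10: a_10=2, p_10 = 2*446221 + 357605 = 1250047, q_10 = 2*31396 + 25161 = 87953.
  i=11: a_11=2, p_11 = 2*1250047 + 446221 = 2946315, q_11 = 2*87953 + 31396 = 207302.
  i=12: a_12=1, p_12 = 1*2946315 + 1250047 = 4196362, q_12 = 1*207302 + 87953 = 295255.
  i=13: a_13=4, p_13 = 4*4196362 + 2946315 = 19731763, q_13 = 4*295255 + 207302 = 1388322.
Indeed p_6^2 - 202*q_6^2 = 9865881 - 9865882 = -1, not +1.
Check: 19731763^2 - 202*1388322^2 = 389342471088169 - 389342471088168 = 1, so (x, y) = (19731763, 1388322) solves the equation, and by the theorem it is the least positive solution.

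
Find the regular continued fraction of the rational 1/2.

Run the Euclidean algorithm on 1 and 2; the successive quotients are the partial quotients a_0, a_1, ... (each step inverts the fractional part left over by the previous one):
  1 = 0*2 + 1, so a_0 = 0.
  2 = 2*1 + 0, so a_1 = 2.
The remainder reaches 0 after 2 divisions, so the expansion has 2 partial quotients, read off in order.

[0; 2]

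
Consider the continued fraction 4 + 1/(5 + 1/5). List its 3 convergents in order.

Using the convergent recurrence p_i = a_i*p_{i-1} + p_{i-2}, q_i = a_i*q_{i-1} + q_{i-2} with p_{-2}=0, p_{-1}=1, q_{-2}=1, q_{-1}=0:
  i=0: a_0=4, p_0 = 4*1 + 0 = 4, q_0 = 4*0 + 1 = 1.
  i=1: a_1=5, p_1 = 5*4 + 1 = 21, q_1 = 5*1 + 0 = 5.
  i=2: a_2=5, p_2 = 5*21 + 4 = 109, q_2 = 5*5 + 1 = 26.

4/1, 21/5, 109/26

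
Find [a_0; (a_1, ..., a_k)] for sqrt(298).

Write x_i = (sqrt(298) + m_i)/d_i with (m_0, d_0) = (0, 1). a_0 = floor(sqrt(298)) = 17, since 17^2 = 289 <= 298 < 324 = 18^2.
Iterate m_{i+1} = d_i*a_i - m_i, d_{i+1} = (298 - m_{i+1}^2)/d_i, a_{i+1} = floor((a_0 + m_{i+1})/d_{i+1}):
  m_1 = 1*17 - 0 = 17, d_1 = (298 - 17^2)/1 = 9/1 = 9, a_1 = floor((17 + 17)/9) = 3.
  m_2 = 9*3 - 17 = 10, d_2 = (298 - 10^2)/9 = 198/9 = 22, a_2 = floor((17 + 10)/22) = 1.
  m_3 = 22*1 - 10 = 12, d_3 = (298 - 12^2)/22 = 154/22 = 7, a_3 = floor((17 + 12)/7) = 4.
  m_4 = 7*4 - 12 = 16, d_4 = (298 - 16^2)/7 = 42/7 = 6, a_4 = floor((17 + 16)/6) = 5.
  m_5 = 6*5 - 16 = 14, d_5 = (298 - 14^2)/6 = 102/6 = 17, a_5 = floor((17 + 14)/17) = 1.
  m_6 = 17*1 - 14 = 3, d_6 = (298 - 3^2)/17 = 289/17 = 17, a_6 = floor((17 + 3)/17) = 1.
  m_7 = 17*1 - 3 = 14, d_7 = (298 - 14^2)/17 = 102/17 = 6, a_7 = floor((17 + 14)/6) = 5.
  m_8 = 6*5 - 14 = 16, d_8 = (298 - 16^2)/6 = 42/6 = 7, a_8 = floor((17 + 16)/7) = 4.
  m_9 = 7*4 - 16 = 12, d_9 = (298 - 12^2)/7 = 154/7 = 22, a_9 = floor((17 + 12)/22) = 1.
  m_10 = 22*1 - 12 = 10, d_10 = (298 - 10^2)/22 = 198/22 = 9, a_10 = floor((17 + 10)/9) = 3.
  m_11 = 9*3 - 10 = 17, d_11 = (298 - 17^2)/9 = 9/9 = 1, a_11 = floor((17 + 17)/1) = 34.
  m_12 = 1*34 - 17 = 17, d_12 = (298 - 17^2)/1 = 9/1 = 9: (m_12, d_12) = (m_1, d_1) = (17, 9), so from here the quotients repeat a_1, ..., a_11; the period length is 11.
Hence the expansion of sqrt(298) is a_0 = 17 followed by the repeating block 3, 1, 4, 5, 1, 1, 5, 4, 1, 3, 34 (period 11).

[17; (3, 1, 4, 5, 1, 1, 5, 4, 1, 3, 34)]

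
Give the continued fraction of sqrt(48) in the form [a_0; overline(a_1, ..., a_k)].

[6; overline(1, 12)]

Write x_i = (sqrt(48) + m_i)/d_i with (m_0, d_0) = (0, 1). a_0 = floor(sqrt(48)) = 6, since 6^2 = 36 <= 48 < 49 = 7^2.
Iterate m_{i+1} = d_i*a_i - m_i, d_{i+1} = (48 - m_{i+1}^2)/d_i, a_{i+1} = floor((a_0 + m_{i+1})/d_{i+1}):
  m_1 = 1*6 - 0 = 6, d_1 = (48 - 6^2)/1 = 12/1 = 12, a_1 = floor((6 + 6)/12) = 1.
  m_2 = 12*1 - 6 = 6, d_2 = (48 - 6^2)/12 = 12/12 = 1, a_2 = floor((6 + 6)/1) = 12.
  m_3 = 1*12 - 6 = 6, d_3 = (48 - 6^2)/1 = 12/1 = 12: (m_3, d_3) = (m_1, d_1) = (6, 12), so from here the quotients repeat a_1, a_2; the period length is 2.
Hence the expansion of sqrt(48) is a_0 = 6 followed by the repeating block 1, 12 (period 2).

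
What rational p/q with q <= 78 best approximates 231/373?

Expand x = 231/373 as a continued fraction with the Euclidean algorithm:
  231 = 0*373 + 231, so a_0 = 0.
  373 = 1*231 + 142, so a_1 = 1.
  231 = 1*142 + 89, so a_2 = 1.
  142 = 1*89 + 53, so a_3 = 1.
  89 = 1*53 + 36, so a_4 = 1.
  53 = 1*36 + 17, so a_5 = 1.
  36 = 2*17 + 2, so a_6 = 2.
  17 = 8*2 + 1, so a_7 = 8.
  2 = 2*1 + 0, so a_8 = 2.
so x = [0; 1, 1, 1, 1, 1, 2, 8, 2].
Convergents (p_i = a_i*p_{i-1} + p_{i-2}, q_i = a_i*q_{i-1} + q_{i-2} with p_{-2}=0, p_{-1}=1, q_{-2}=1, q_{-1}=0), until the denominator exceeds 78:
  i=0: a_0=0, p_0 = 0*1 + 0 = 0, q_0 = 0*0 + 1 = 1.
  i=1: a_1=1, p_1 = 1*0 + 1 = 1, q_1 = 1*1 + 0 = 1.
  i=2: a_2=1, p_2 = 1*1 + 0 = 1, q_2 = 1*1 + 1 = 2.
  i=3: a_3=1, p_3 = 1*1 + 1 = 2, q_3 = 1*2 + 1 = 3.
  i=4: a_4=1, p_4 = 1*2 + 1 = 3, q_4 = 1*3 + 2 = 5.
  i=5: a_5=1, p_5 = 1*3 + 2 = 5, q_5 = 1*5 + 3 = 8.
  i=6: a_6=2, p_6 = 2*5 + 3 = 13, q_6 = 2*8 + 5 = 21.
  i=7: a_7=8, p_7 = 8*13 + 5 = 109, q_7 = 8*21 + 8 = 176.
q_7 = 176 > 78, so the last convergent with denominator <= 78 is p_6/q_6 = 13/21.
The closest fraction with denominator <= 78 is either p_6/q_6 or the intermediate fraction (k*p_6 + p_5)/(k*q_6 + q_5) with the largest k >= 1 whose denominator stays <= 78; these approach x as k grows, and every other convergent or intermediate fraction in range is farther away.
Largest k: floor((78 - q_5)/q_6) = floor((78 - 8)/21) = 3.
That gives (3*13 + 5)/(3*21 + 8) = 44/71.
Compare the errors: |x - 13/21| = |231*21 - 13*373|/(373*21) = 2/7833, and |x - 44/71| = |231*71 - 44*373|/(373*71) = 11/26483.
Cross-multiplying, 2*26483 = 52966 < 86163 = 11*7833, so 2/7833 is smaller: the convergent 13/21 is closer to x than 44/71.

13/21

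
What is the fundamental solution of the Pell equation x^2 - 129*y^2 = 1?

First expand sqrt(129) as a continued fraction. With x_i = (sqrt(129) + m_i)/d_i and (m_0, d_0) = (0, 1): a_0 = floor(sqrt(129)) = 11, since 11^2 = 121 <= 129 < 144 = 12^2.
Iterate m_{i+1} = d_i*a_i - m_i, d_{i+1} = (129 - m_{i+1}^2)/d_i, a_{i+1} = floor((a_0 + m_{i+1})/d_{i+1}):
  m_1 = 1*11 - 0 = 11, d_1 = (129 - 11^2)/1 = 8/1 = 8, a_1 = floor((11 + 11)/8) = 2.
  m_2 = 8*2 - 11 = 5, d_2 = (129 - 5^2)/8 = 104/8 = 13, a_2 = floor((11 + 5)/13) = 1.
  m_3 = 13*1 - 5 = 8, d_3 = (129 - 8^2)/13 = 65/13 = 5, a_3 = floor((11 + 8)/5) = 3.
  m_4 = 5*3 - 8 = 7, d_4 = (129 - 7^2)/5 = 80/5 = 16, a_4 = floor((11 + 7)/16) = 1.
  m_5 = 16*1 - 7 = 9, d_5 = (129 - 9^2)/16 = 48/16 = 3, a_5 = floor((11 + 9)/3) = 6.
  m_6 = 3*6 - 9 = 9, d_6 = (129 - 9^2)/3 = 48/3 = 16, a_6 = floor((11 + 9)/16) = 1.
  m_7 = 16*1 - 9 = 7, d_7 = (129 - 7^2)/16 = 80/16 = 5, a_7 = floor((11 + 7)/5) = 3.
  m_8 = 5*3 - 7 = 8, d_8 = (129 - 8^2)/5 = 65/5 = 13, a_8 = floor((11 + 8)/13) = 1.
  m_9 = 13*1 - 8 = 5, d_9 = (129 - 5^2)/13 = 104/13 = 8, a_9 = floor((11 + 5)/8) = 2.
  m_10 = 8*2 - 5 = 11, d_10 = (129 - 11^2)/8 = 8/8 = 1, a_10 = floor((11 + 11)/1) = 22.
  m_11 = 1*22 - 11 = 11, d_11 = (129 - 11^2)/1 = 8/1 = 8: (m_11, d_11) = (m_1, d_1) = (11, 8), so from here the quotients repeat a_1, ..., a_10; the period length is 10.
So sqrt(129) = [11; (2, 1, 3, 1, 6, 1, 3, 1, 2, 22)] with period length k = 10.
k is even, so the fundamental solution of x^2 - 129y^2 = 1 is (p_{k-1}, q_{k-1}) = (p_9, q_9); compute convergents through index 9.
Convergents (p_i = a_i*p_{i-1} + p_{i-2}, q_i = a_i*q_{i-1} + q_{i-2} with p_{-2}=0, p_{-1}=1, q_{-2}=1, q_{-1}=0):
  i=0: a_0=11, p_0 = 11*1 + 0 = 11, q_0 = 11*0 + 1 = 1.
  i=1: a_1=2, p_1 = 2*11 + 1 = 23, q_1 = 2*1 + 0 = 2.
  i=2: a_2=1, p_2 = 1*23 + 11 = 34, q_2 = 1*2 + 1 = 3.
  i=3: a_3=3, p_3 = 3*34 + 23 = 125, q_3 = 3*3 + 2 = 11.
  i=4: a_4=1, p_4 = 1*125 + 34 = 159, q_4 = 1*11 + 3 = 14.
  i=5: a_5=6, p_5 = 6*159 + 125 = 1079, q_5 = 6*14 + 11 = 95.
  i=6: a_6=1, p_6 = 1*1079 + 159 = 1238, q_6 = 1*95 + 14 = 109.
  i=7: a_7=3, p_7 = 3*1238 + 1079 = 4793, q_7 = 3*109 + 95 = 422.
  i=8: a_8=1, p_8 = 1*4793 + 1238 = 6031, q_8 = 1*422 + 109 = 531.
  i=9: a_9=2, p_9 = 2*6031 + 4793 = 16855, q_9 = 2*531 + 422 = 1484.
Check: 16855^2 - 129*1484^2 = 284091025 - 284091024 = 1, so (x, y) = (16855, 1484) solves the equation, and by the theorem it is the least positive solution.

(x, y) = (16855, 1484)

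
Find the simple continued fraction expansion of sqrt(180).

[13; (2, 2, 2, 26)]

Write x_i = (sqrt(180) + m_i)/d_i with (m_0, d_0) = (0, 1). a_0 = floor(sqrt(180)) = 13, since 13^2 = 169 <= 180 < 196 = 14^2.
Iterate m_{i+1} = d_i*a_i - m_i, d_{i+1} = (180 - m_{i+1}^2)/d_i, a_{i+1} = floor((a_0 + m_{i+1})/d_{i+1}):
  m_1 = 1*13 - 0 = 13, d_1 = (180 - 13^2)/1 = 11/1 = 11, a_1 = floor((13 + 13)/11) = 2.
  m_2 = 11*2 - 13 = 9, d_2 = (180 - 9^2)/11 = 99/11 = 9, a_2 = floor((13 + 9)/9) = 2.
  m_3 = 9*2 - 9 = 9, d_3 = (180 - 9^2)/9 = 99/9 = 11, a_3 = floor((13 + 9)/11) = 2.
  m_4 = 11*2 - 9 = 13, d_4 = (180 - 13^2)/11 = 11/11 = 1, a_4 = floor((13 + 13)/1) = 26.
  m_5 = 1*26 - 13 = 13, d_5 = (180 - 13^2)/1 = 11/1 = 11: (m_5, d_5) = (m_1, d_1) = (13, 11), so from here the quotients repeat a_1, ..., a_4; the period length is 4.
Hence the expansion of sqrt(180) is a_0 = 13 followed by the repeating block 2, 2, 2, 26 (period 4).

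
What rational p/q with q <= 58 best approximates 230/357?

Expand x = 230/357 as a continued fraction with the Euclidean algorithm:
  230 = 0*357 + 230, so a_0 = 0.
  357 = 1*230 + 127, so a_1 = 1.
  230 = 1*127 + 103, so a_2 = 1.
  127 = 1*103 + 24, so a_3 = 1.
  103 = 4*24 + 7, so a_4 = 4.
  24 = 3*7 + 3, so a_5 = 3.
  7 = 2*3 + 1, so a_6 = 2.
  3 = 3*1 + 0, so a_7 = 3.
so x = [0; 1, 1, 1, 4, 3, 2, 3].
Convergents (p_i = a_i*p_{i-1} + p_{i-2}, q_i = a_i*q_{i-1} + q_{i-2} with p_{-2}=0, p_{-1}=1, q_{-2}=1, q_{-1}=0), until the denominator exceeds 58:
  i=0: a_0=0, p_0 = 0*1 + 0 = 0, q_0 = 0*0 + 1 = 1.
  i=1: a_1=1, p_1 = 1*0 + 1 = 1, q_1 = 1*1 + 0 = 1.
  i=2: a_2=1, p_2 = 1*1 + 0 = 1, q_2 = 1*1 + 1 = 2.
  i=3: a_3=1, p_3 = 1*1 + 1 = 2, q_3 = 1*2 + 1 = 3.
  i=4: a_4=4, p_4 = 4*2 + 1 = 9, q_4 = 4*3 + 2 = 14.
  i=5: a_5=3, p_5 = 3*9 + 2 = 29, q_5 = 3*14 + 3 = 45.
  i=6: a_6=2, p_6 = 2*29 + 9 = 67, q_6 = 2*45 + 14 = 104.
q_6 = 104 > 58, so the last convergent with denominator <= 58 is p_5/q_5 = 29/45.
The closest fraction with denominator <= 58 is either p_5/q_5 or the intermediate fraction (k*p_5 + p_4)/(k*q_5 + q_4) with the largest k >= 1 whose denominator stays <= 58; these approach x as k grows, and every other convergent or intermediate fraction in range is farther away.
Largest k: floor((58 - q_4)/q_5) = floor((58 - 14)/45) = 0.
Since k = 0, no intermediate fraction beyond p_5/q_5 has denominator <= 58, so the convergent 29/45 is the closest (its error is |230*45 - 29*357|/(357*45) = 3/16065).

29/45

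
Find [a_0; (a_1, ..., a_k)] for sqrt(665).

[25; (1, 3, 1, 2, 2, 2, 1, 3, 1, 50)]

Write x_i = (sqrt(665) + m_i)/d_i with (m_0, d_0) = (0, 1). a_0 = floor(sqrt(665)) = 25, since 25^2 = 625 <= 665 < 676 = 26^2.
Iterate m_{i+1} = d_i*a_i - m_i, d_{i+1} = (665 - m_{i+1}^2)/d_i, a_{i+1} = floor((a_0 + m_{i+1})/d_{i+1}):
  m_1 = 1*25 - 0 = 25, d_1 = (665 - 25^2)/1 = 40/1 = 40, a_1 = floor((25 + 25)/40) = 1.
  m_2 = 40*1 - 25 = 15, d_2 = (665 - 15^2)/40 = 440/40 = 11, a_2 = floor((25 + 15)/11) = 3.
  m_3 = 11*3 - 15 = 18, d_3 = (665 - 18^2)/11 = 341/11 = 31, a_3 = floor((25 + 18)/31) = 1.
  m_4 = 31*1 - 18 = 13, d_4 = (665 - 13^2)/31 = 496/31 = 16, a_4 = floor((25 + 13)/16) = 2.
  m_5 = 16*2 - 13 = 19, d_5 = (665 - 19^2)/16 = 304/16 = 19, a_5 = floor((25 + 19)/19) = 2.
  m_6 = 19*2 - 19 = 19, d_6 = (665 - 19^2)/19 = 304/19 = 16, a_6 = floor((25 + 19)/16) = 2.
  m_7 = 16*2 - 19 = 13, d_7 = (665 - 13^2)/16 = 496/16 = 31, a_7 = floor((25 + 13)/31) = 1.
  m_8 = 31*1 - 13 = 18, d_8 = (665 - 18^2)/31 = 341/31 = 11, a_8 = floor((25 + 18)/11) = 3.
  m_9 = 11*3 - 18 = 15, d_9 = (665 - 15^2)/11 = 440/11 = 40, a_9 = floor((25 + 15)/40) = 1.
  m_10 = 40*1 - 15 = 25, d_10 = (665 - 25^2)/40 = 40/40 = 1, a_10 = floor((25 + 25)/1) = 50.
  m_11 = 1*50 - 25 = 25, d_11 = (665 - 25^2)/1 = 40/1 = 40: (m_11, d_11) = (m_1, d_1) = (25, 40), so from here the quotients repeat a_1, ..., a_10; the period length is 10.
Hence the expansion of sqrt(665) is a_0 = 25 followed by the repeating block 1, 3, 1, 2, 2, 2, 1, 3, 1, 50 (period 10).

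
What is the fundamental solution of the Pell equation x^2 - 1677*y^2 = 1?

First expand sqrt(1677) as a continued fraction. With x_i = (sqrt(1677) + m_i)/d_i and (m_0, d_0) = (0, 1): a_0 = floor(sqrt(1677)) = 40, since 40^2 = 1600 <= 1677 < 1681 = 41^2.
Iterate m_{i+1} = d_i*a_i - m_i, d_{i+1} = (1677 - m_{i+1}^2)/d_i, a_{i+1} = floor((a_0 + m_{i+1})/d_{i+1}):
  m_1 = 1*40 - 0 = 40, d_1 = (1677 - 40^2)/1 = 77/1 = 77, a_1 = floor((40 + 40)/77) = 1.
  m_2 = 77*1 - 40 = 37, d_2 = (1677 - 37^2)/77 = 308/77 = 4, a_2 = floor((40 + 37)/4) = 19.
  m_3 = 4*19 - 37 = 39, d_3 = (1677 - 39^2)/4 = 156/4 = 39, a_3 = floor((40 + 39)/39) = 2.
  m_4 = 39*2 - 39 = 39, d_4 = (1677 - 39^2)/39 = 156/39 = 4, a_4 = floor((40 + 39)/4) = 19.
  m_5 = 4*19 - 39 = 37, d_5 = (1677 - 37^2)/4 = 308/4 = 77, a_5 = floor((40 + 37)/77) = 1.
  m_6 = 77*1 - 37 = 40, d_6 = (1677 - 40^2)/77 = 77/77 = 1, a_6 = floor((40 + 40)/1) = 80.
  m_7 = 1*80 - 40 = 40, d_7 = (1677 - 40^2)/1 = 77/1 = 77: (m_7, d_7) = (m_1, d_1) = (40, 77), so from here the quotients repeat a_1, ..., a_6; the period length is 6.
So sqrt(1677) = [40; (1, 19, 2, 19, 1, 80)] with period length k = 6.
k is even, so the fundamental solution of x^2 - 1677y^2 = 1 is (p_{k-1}, q_{k-1}) = (p_5, q_5); compute convergents through index 5.
Convergents (p_i = a_i*p_{i-1} + p_{i-2}, q_i = a_i*q_{i-1} + q_{i-2} with p_{-2}=0, p_{-1}=1, q_{-2}=1, q_{-1}=0):
  i=0: a_0=40, p_0 = 40*1 + 0 = 40, q_0 = 40*0 + 1 = 1.
  i=1: a_1=1, p_1 = 1*40 + 1 = 41, q_1 = 1*1 + 0 = 1.
  i=2: a_2=19, p_2 = 19*41 + 40 = 819, q_2 = 19*1 + 1 = 20.
  i=3: a_3=2, p_3 = 2*819 + 41 = 1679, q_3 = 2*20 + 1 = 41.
  i=4: a_4=19, p_4 = 19*1679 + 819 = 32720, q_4 = 19*41 + 20 = 799.
  i=5: a_5=1, p_5 = 1*32720 + 1679 = 34399, q_5 = 1*799 + 41 = 840.
Check: 34399^2 - 1677*840^2 = 1183291201 - 1183291200 = 1, so (x, y) = (34399, 840) solves the equation, and by the theorem it is the least positive solution.

(x, y) = (34399, 840)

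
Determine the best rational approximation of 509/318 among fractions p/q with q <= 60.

8/5

Expand x = 509/318 as a continued fraction with the Euclidean algorithm:
  509 = 1*318 + 191, so a_0 = 1.
  318 = 1*191 + 127, so a_1 = 1.
  191 = 1*127 + 64, so a_2 = 1.
  127 = 1*64 + 63, so a_3 = 1.
  64 = 1*63 + 1, so a_4 = 1.
  63 = 63*1 + 0, so a_5 = 63.
so x = [1; 1, 1, 1, 1, 63].
Convergents (p_i = a_i*p_{i-1} + p_{i-2}, q_i = a_i*q_{i-1} + q_{i-2} with p_{-2}=0, p_{-1}=1, q_{-2}=1, q_{-1}=0), until the denominator exceeds 60:
  i=0: a_0=1, p_0 = 1*1 + 0 = 1, q_0 = 1*0 + 1 = 1.
  i=1: a_1=1, p_1 = 1*1 + 1 = 2, q_1 = 1*1 + 0 = 1.
  i=2: a_2=1, p_2 = 1*2 + 1 = 3, q_2 = 1*1 + 1 = 2.
  i=3: a_3=1, p_3 = 1*3 + 2 = 5, q_3 = 1*2 + 1 = 3.
  i=4: a_4=1, p_4 = 1*5 + 3 = 8, q_4 = 1*3 + 2 = 5.
  i=5: a_5=63, p_5 = 63*8 + 5 = 509, q_5 = 63*5 + 3 = 318.
q_5 = 318 > 60, so the last convergent with denominator <= 60 is p_4/q_4 = 8/5.
The closest fraction with denominator <= 60 is either p_4/q_4 or the intermediate fraction (k*p_4 + p_3)/(k*q_4 + q_3) with the largest k >= 1 whose denominator stays <= 60; these approach x as k grows, and every other convergent or intermediate fraction in range is farther away.
Largest k: floor((60 - q_3)/q_4) = floor((60 - 3)/5) = 11.
That gives (11*8 + 5)/(11*5 + 3) = 93/58.
Compare the errors: |x - 8/5| = |509*5 - 8*318|/(318*5) = 1/1590, and |x - 93/58| = |509*58 - 93*318|/(318*58) = 52/18444.
Cross-multiplying, 1*18444 = 18444 < 82680 = 52*1590, so 1/1590 is smaller: the convergent 8/5 is closer to x than 93/58.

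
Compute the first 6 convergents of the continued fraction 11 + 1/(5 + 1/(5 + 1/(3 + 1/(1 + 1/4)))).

11/1, 56/5, 291/26, 929/83, 1220/109, 5809/519

Using the convergent recurrence p_i = a_i*p_{i-1} + p_{i-2}, q_i = a_i*q_{i-1} + q_{i-2} with p_{-2}=0, p_{-1}=1, q_{-2}=1, q_{-1}=0:
  i=0: a_0=11, p_0 = 11*1 + 0 = 11, q_0 = 11*0 + 1 = 1.
  i=1: a_1=5, p_1 = 5*11 + 1 = 56, q_1 = 5*1 + 0 = 5.
  i=2: a_2=5, p_2 = 5*56 + 11 = 291, q_2 = 5*5 + 1 = 26.
  i=3: a_3=3, p_3 = 3*291 + 56 = 929, q_3 = 3*26 + 5 = 83.
  i=4: a_4=1, p_4 = 1*929 + 291 = 1220, q_4 = 1*83 + 26 = 109.
  i=5: a_5=4, p_5 = 4*1220 + 929 = 5809, q_5 = 4*109 + 83 = 519.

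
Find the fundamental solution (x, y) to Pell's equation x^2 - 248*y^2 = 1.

First expand sqrt(248) as a continued fraction. With x_i = (sqrt(248) + m_i)/d_i and (m_0, d_0) = (0, 1): a_0 = floor(sqrt(248)) = 15, since 15^2 = 225 <= 248 < 256 = 16^2.
Iterate m_{i+1} = d_i*a_i - m_i, d_{i+1} = (248 - m_{i+1}^2)/d_i, a_{i+1} = floor((a_0 + m_{i+1})/d_{i+1}):
  m_1 = 1*15 - 0 = 15, d_1 = (248 - 15^2)/1 = 23/1 = 23, a_1 = floor((15 + 15)/23) = 1.
  m_2 = 23*1 - 15 = 8, d_2 = (248 - 8^2)/23 = 184/23 = 8, a_2 = floor((15 + 8)/8) = 2.
  m_3 = 8*2 - 8 = 8, d_3 = (248 - 8^2)/8 = 184/8 = 23, a_3 = floor((15 + 8)/23) = 1.
  m_4 = 23*1 - 8 = 15, d_4 = (248 - 15^2)/23 = 23/23 = 1, a_4 = floor((15 + 15)/1) = 30.
  m_5 = 1*30 - 15 = 15, d_5 = (248 - 15^2)/1 = 23/1 = 23: (m_5, d_5) = (m_1, d_1) = (15, 23), so from here the quotients repeat a_1, ..., a_4; the period length is 4.
So sqrt(248) = [15; (1, 2, 1, 30)] with period length k = 4.
k is even, so the fundamental solution of x^2 - 248y^2 = 1 is (p_{k-1}, q_{k-1}) = (p_3, q_3); compute convergents through index 3.
Convergents (p_i = a_i*p_{i-1} + p_{i-2}, q_i = a_i*q_{i-1} + q_{i-2} with p_{-2}=0, p_{-1}=1, q_{-2}=1, q_{-1}=0):
  i=0: a_0=15, p_0 = 15*1 + 0 = 15, q_0 = 15*0 + 1 = 1.
  i=1: a_1=1, p_1 = 1*15 + 1 = 16, q_1 = 1*1 + 0 = 1.
  i=2: a_2=2, p_2 = 2*16 + 15 = 47, q_2 = 2*1 + 1 = 3.
  i=3: a_3=1, p_3 = 1*47 + 16 = 63, q_3 = 1*3 + 1 = 4.
Check: 63^2 - 248*4^2 = 3969 - 3968 = 1, so (x, y) = (63, 4) solves the equation, and by the theorem it is the least positive solution.

(x, y) = (63, 4)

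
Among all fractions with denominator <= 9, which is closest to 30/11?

Expand x = 30/11 as a continued fraction with the Euclidean algorithm:
  30 = 2*11 + 8, so a_0 = 2.
  11 = 1*8 + 3, so a_1 = 1.
  8 = 2*3 + 2, so a_2 = 2.
  3 = 1*2 + 1, so a_3 = 1.
  2 = 2*1 + 0, so a_4 = 2.
so x = [2; 1, 2, 1, 2].
Convergents (p_i = a_i*p_{i-1} + p_{i-2}, q_i = a_i*q_{i-1} + q_{i-2} with p_{-2}=0, p_{-1}=1, q_{-2}=1, q_{-1}=0), until the denominator exceeds 9:
  i=0: a_0=2, p_0 = 2*1 + 0 = 2, q_0 = 2*0 + 1 = 1.
  i=1: a_1=1, p_1 = 1*2 + 1 = 3, q_1 = 1*1 + 0 = 1.
  i=2: a_2=2, p_2 = 2*3 + 2 = 8, q_2 = 2*1 + 1 = 3.
  i=3: a_3=1, p_3 = 1*8 + 3 = 11, q_3 = 1*3 + 1 = 4.
  i=4: a_4=2, p_4 = 2*11 + 8 = 30, q_4 = 2*4 + 3 = 11.
q_4 = 11 > 9, so the last convergent with denominator <= 9 is p_3/q_3 = 11/4.
The closest fraction with denominator <= 9 is either p_3/q_3 or the intermediate fraction (k*p_3 + p_2)/(k*q_3 + q_2) with the largest k >= 1 whose denominator stays <= 9; these approach x as k grows, and every other convergent or intermediate fraction in range is farther away.
Largest k: floor((9 - q_2)/q_3) = floor((9 - 3)/4) = 1.
That gives (1*11 + 8)/(1*4 + 3) = 19/7.
Compare the errors: |x - 11/4| = |30*4 - 11*11|/(11*4) = 1/44, and |x - 19/7| = |30*7 - 19*11|/(11*7) = 1/77.
Cross-multiplying, 1*44 = 44 < 77 = 1*77, so 1/77 is smaller: the intermediate fraction 19/7 is closer to x than 11/4.

19/7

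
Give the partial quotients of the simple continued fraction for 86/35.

Run the Euclidean algorithm on 86 and 35; the successive quotients are the partial quotients a_0, a_1, ... (each step inverts the fractional part left over by the previous one):
  86 = 2*35 + 16, so a_0 = 2.
  35 = 2*16 + 3, so a_1 = 2.
  16 = 5*3 + 1, so a_2 = 5.
  3 = 3*1 + 0, so a_3 = 3.
The remainder reaches 0 after 4 divisions, so the expansion has 4 partial quotients, read off in order.

[2; 2, 5, 3]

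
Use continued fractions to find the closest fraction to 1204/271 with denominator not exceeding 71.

311/70

Expand x = 1204/271 as a continued fraction with the Euclidean algorithm:
  1204 = 4*271 + 120, so a_0 = 4.
  271 = 2*120 + 31, so a_1 = 2.
  120 = 3*31 + 27, so a_2 = 3.
  31 = 1*27 + 4, so a_3 = 1.
  27 = 6*4 + 3, so a_4 = 6.
  4 = 1*3 + 1, so a_5 = 1.
  3 = 3*1 + 0, so a_6 = 3.
so x = [4; 2, 3, 1, 6, 1, 3].
Convergents (p_i = a_i*p_{i-1} + p_{i-2}, q_i = a_i*q_{i-1} + q_{i-2} with p_{-2}=0, p_{-1}=1, q_{-2}=1, q_{-1}=0), until the denominator exceeds 71:
  i=0: a_0=4, p_0 = 4*1 + 0 = 4, q_0 = 4*0 + 1 = 1.
  i=1: a_1=2, p_1 = 2*4 + 1 = 9, q_1 = 2*1 + 0 = 2.
  i=2: a_2=3, p_2 = 3*9 + 4 = 31, q_2 = 3*2 + 1 = 7.
  i=3: a_3=1, p_3 = 1*31 + 9 = 40, q_3 = 1*7 + 2 = 9.
  i=4: a_4=6, p_4 = 6*40 + 31 = 271, q_4 = 6*9 + 7 = 61.
  i=5: a_5=1, p_5 = 1*271 + 40 = 311, q_5 = 1*61 + 9 = 70.
  i=6: a_6=3, p_6 = 3*311 + 271 = 1204, q_6 = 3*70 + 61 = 271.
q_6 = 271 > 71, so the last convergent with denominator <= 71 is p_5/q_5 = 311/70.
The closest fraction with denominator <= 71 is either p_5/q_5 or the intermediate fraction (k*p_5 + p_4)/(k*q_5 + q_4) with the largest k >= 1 whose denominator stays <= 71; these approach x as k grows, and every other convergent or intermediate fraction in range is farther away.
Largest k: floor((71 - q_4)/q_5) = floor((71 - 61)/70) = 0.
Since k = 0, no intermediate fraction beyond p_5/q_5 has denominator <= 71, so the convergent 311/70 is the closest (its error is |1204*70 - 311*271|/(271*70) = 1/18970).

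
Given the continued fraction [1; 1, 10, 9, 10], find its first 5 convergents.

1/1, 2/1, 21/11, 191/100, 1931/1011

Using the convergent recurrence p_i = a_i*p_{i-1} + p_{i-2}, q_i = a_i*q_{i-1} + q_{i-2} with p_{-2}=0, p_{-1}=1, q_{-2}=1, q_{-1}=0:
  i=0: a_0=1, p_0 = 1*1 + 0 = 1, q_0 = 1*0 + 1 = 1.
  i=1: a_1=1, p_1 = 1*1 + 1 = 2, q_1 = 1*1 + 0 = 1.
  i=2: a_2=10, p_2 = 10*2 + 1 = 21, q_2 = 10*1 + 1 = 11.
  i=3: a_3=9, p_3 = 9*21 + 2 = 191, q_3 = 9*11 + 1 = 100.
  i=4: a_4=10, p_4 = 10*191 + 21 = 1931, q_4 = 10*100 + 11 = 1011.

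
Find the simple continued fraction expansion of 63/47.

Run the Euclidean algorithm on 63 and 47; the successive quotients are the partial quotients a_0, a_1, ... (each step inverts the fractional part left over by the previous one):
  63 = 1*47 + 16, so a_0 = 1.
  47 = 2*16 + 15, so a_1 = 2.
  16 = 1*15 + 1, so a_2 = 1.
  15 = 15*1 + 0, so a_3 = 15.
The remainder reaches 0 after 4 divisions, so the expansion has 4 partial quotients, read off in order.

[1; 2, 1, 15]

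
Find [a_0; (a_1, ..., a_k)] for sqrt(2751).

Write x_i = (sqrt(2751) + m_i)/d_i with (m_0, d_0) = (0, 1). a_0 = floor(sqrt(2751)) = 52, since 52^2 = 2704 <= 2751 < 2809 = 53^2.
Iterate m_{i+1} = d_i*a_i - m_i, d_{i+1} = (2751 - m_{i+1}^2)/d_i, a_{i+1} = floor((a_0 + m_{i+1})/d_{i+1}):
  m_1 = 1*52 - 0 = 52, d_1 = (2751 - 52^2)/1 = 47/1 = 47, a_1 = floor((52 + 52)/47) = 2.
  m_2 = 47*2 - 52 = 42, d_2 = (2751 - 42^2)/47 = 987/47 = 21, a_2 = floor((52 + 42)/21) = 4.
  m_3 = 21*4 - 42 = 42, d_3 = (2751 - 42^2)/21 = 987/21 = 47, a_3 = floor((52 + 42)/47) = 2.
  m_4 = 47*2 - 42 = 52, d_4 = (2751 - 52^2)/47 = 47/47 = 1, a_4 = floor((52 + 52)/1) = 104.
  m_5 = 1*104 - 52 = 52, d_5 = (2751 - 52^2)/1 = 47/1 = 47: (m_5, d_5) = (m_1, d_1) = (52, 47), so from here the quotients repeat a_1, ..., a_4; the period length is 4.
Hence the expansion of sqrt(2751) is a_0 = 52 followed by the repeating block 2, 4, 2, 104 (period 4).

[52; (2, 4, 2, 104)]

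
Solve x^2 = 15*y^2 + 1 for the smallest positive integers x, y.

First expand sqrt(15) as a continued fraction. With x_i = (sqrt(15) + m_i)/d_i and (m_0, d_0) = (0, 1): a_0 = floor(sqrt(15)) = 3, since 3^2 = 9 <= 15 < 16 = 4^2.
Iterate m_{i+1} = d_i*a_i - m_i, d_{i+1} = (15 - m_{i+1}^2)/d_i, a_{i+1} = floor((a_0 + m_{i+1})/d_{i+1}):
  m_1 = 1*3 - 0 = 3, d_1 = (15 - 3^2)/1 = 6/1 = 6, a_1 = floor((3 + 3)/6) = 1.
  m_2 = 6*1 - 3 = 3, d_2 = (15 - 3^2)/6 = 6/6 = 1, a_2 = floor((3 + 3)/1) = 6.
  m_3 = 1*6 - 3 = 3, d_3 = (15 - 3^2)/1 = 6/1 = 6: (m_3, d_3) = (m_1, d_1) = (3, 6), so from here the quotients repeat a_1, a_2; the period length is 2.
So sqrt(15) = [3; (1, 6)] with period length k = 2.
k is even, so the fundamental solution of x^2 - 15y^2 = 1 is (p_{k-1}, q_{k-1}) = (p_1, q_1); compute convergents through index 1.
Convergents (p_i = a_i*p_{i-1} + p_{i-2}, q_i = a_i*q_{i-1} + q_{i-2} with p_{-2}=0, p_{-1}=1, q_{-2}=1, q_{-1}=0):
  i=0: a_0=3, p_0 = 3*1 + 0 = 3, q_0 = 3*0 + 1 = 1.
  i=1: a_1=1, p_1 = 1*3 + 1 = 4, q_1 = 1*1 + 0 = 1.
Check: 4^2 - 15*1^2 = 16 - 15 = 1, so (x, y) = (4, 1) solves the equation, and by the theorem it is the least positive solution.

(x, y) = (4, 1)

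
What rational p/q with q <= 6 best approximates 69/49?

Expand x = 69/49 as a continued fraction with the Euclidean algorithm:
  69 = 1*49 + 20, so a_0 = 1.
  49 = 2*20 + 9, so a_1 = 2.
  20 = 2*9 + 2, so a_2 = 2.
  9 = 4*2 + 1, so a_3 = 4.
  2 = 2*1 + 0, so a_4 = 2.
so x = [1; 2, 2, 4, 2].
Convergents (p_i = a_i*p_{i-1} + p_{i-2}, q_i = a_i*q_{i-1} + q_{i-2} with p_{-2}=0, p_{-1}=1, q_{-2}=1, q_{-1}=0), until the denominator exceeds 6:
  i=0: a_0=1, p_0 = 1*1 + 0 = 1, q_0 = 1*0 + 1 = 1.
  i=1: a_1=2, p_1 = 2*1 + 1 = 3, q_1 = 2*1 + 0 = 2.
  i=2: a_2=2, p_2 = 2*3 + 1 = 7, q_2 = 2*2 + 1 = 5.
  i=3: a_3=4, p_3 = 4*7 + 3 = 31, q_3 = 4*5 + 2 = 22.
q_3 = 22 > 6, so the last convergent with denominator <= 6 is p_2/q_2 = 7/5.
The closest fraction with denominator <= 6 is either p_2/q_2 or the intermediate fraction (k*p_2 + p_1)/(k*q_2 + q_1) with the largest k >= 1 whose denominator stays <= 6; these approach x as k grows, and every other convergent or intermediate fraction in range is farther away.
Largest k: floor((6 - q_1)/q_2) = floor((6 - 2)/5) = 0.
Since k = 0, no intermediate fraction beyond p_2/q_2 has denominator <= 6, so the convergent 7/5 is the closest (its error is |69*5 - 7*49|/(49*5) = 2/245).

7/5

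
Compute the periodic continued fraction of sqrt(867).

Write x_i = (sqrt(867) + m_i)/d_i with (m_0, d_0) = (0, 1). a_0 = floor(sqrt(867)) = 29, since 29^2 = 841 <= 867 < 900 = 30^2.
Iterate m_{i+1} = d_i*a_i - m_i, d_{i+1} = (867 - m_{i+1}^2)/d_i, a_{i+1} = floor((a_0 + m_{i+1})/d_{i+1}):
  m_1 = 1*29 - 0 = 29, d_1 = (867 - 29^2)/1 = 26/1 = 26, a_1 = floor((29 + 29)/26) = 2.
  m_2 = 26*2 - 29 = 23, d_2 = (867 - 23^2)/26 = 338/26 = 13, a_2 = floor((29 + 23)/13) = 4.
  m_3 = 13*4 - 23 = 29, d_3 = (867 - 29^2)/13 = 26/13 = 2, a_3 = floor((29 + 29)/2) = 29.
  m_4 = 2*29 - 29 = 29, d_4 = (867 - 29^2)/2 = 26/2 = 13, a_4 = floor((29 + 29)/13) = 4.
  m_5 = 13*4 - 29 = 23, d_5 = (867 - 23^2)/13 = 338/13 = 26, a_5 = floor((29 + 23)/26) = 2.
  m_6 = 26*2 - 23 = 29, d_6 = (867 - 29^2)/26 = 26/26 = 1, a_6 = floor((29 + 29)/1) = 58.
  m_7 = 1*58 - 29 = 29, d_7 = (867 - 29^2)/1 = 26/1 = 26: (m_7, d_7) = (m_1, d_1) = (29, 26), so from here the quotients repeat a_1, ..., a_6; the period length is 6.
Hence the expansion of sqrt(867) is a_0 = 29 followed by the repeating block 2, 4, 29, 4, 2, 58 (period 6).

[29; (2, 4, 29, 4, 2, 58)]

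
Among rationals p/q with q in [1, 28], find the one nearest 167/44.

Expand x = 167/44 as a continued fraction with the Euclidean algorithm:
  167 = 3*44 + 35, so a_0 = 3.
  44 = 1*35 + 9, so a_1 = 1.
  35 = 3*9 + 8, so a_2 = 3.
  9 = 1*8 + 1, so a_3 = 1.
  8 = 8*1 + 0, so a_4 = 8.
so x = [3; 1, 3, 1, 8].
Convergents (p_i = a_i*p_{i-1} + p_{i-2}, q_i = a_i*q_{i-1} + q_{i-2} with p_{-2}=0, p_{-1}=1, q_{-2}=1, q_{-1}=0), until the denominator exceeds 28:
  i=0: a_0=3, p_0 = 3*1 + 0 = 3, q_0 = 3*0 + 1 = 1.
  i=1: a_1=1, p_1 = 1*3 + 1 = 4, q_1 = 1*1 + 0 = 1.
  i=2: a_2=3, p_2 = 3*4 + 3 = 15, q_2 = 3*1 + 1 = 4.
  i=3: a_3=1, p_3 = 1*15 + 4 = 19, q_3 = 1*4 + 1 = 5.
  i=4: a_4=8, p_4 = 8*19 + 15 = 167, q_4 = 8*5 + 4 = 44.
q_4 = 44 > 28, so the last convergent with denominator <= 28 is p_3/q_3 = 19/5.
The closest fraction with denominator <= 28 is either p_3/q_3 or the intermediate fraction (k*p_3 + p_2)/(k*q_3 + q_2) with the largest k >= 1 whose denominator stays <= 28; these approach x as k grows, and every other convergent or intermediate fraction in range is farther away.
Largest k: floor((28 - q_2)/q_3) = floor((28 - 4)/5) = 4.
That gives (4*19 + 15)/(4*5 + 4) = 91/24.
Compare the errors: |x - 19/5| = |167*5 - 19*44|/(44*5) = 1/220, and |x - 91/24| = |167*24 - 91*44|/(44*24) = 4/1056.
Cross-multiplying, 4*220 = 880 < 1056 = 1*1056, so 4/1056 is smaller: the intermediate fraction 91/24 is closer to x than 19/5.

91/24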